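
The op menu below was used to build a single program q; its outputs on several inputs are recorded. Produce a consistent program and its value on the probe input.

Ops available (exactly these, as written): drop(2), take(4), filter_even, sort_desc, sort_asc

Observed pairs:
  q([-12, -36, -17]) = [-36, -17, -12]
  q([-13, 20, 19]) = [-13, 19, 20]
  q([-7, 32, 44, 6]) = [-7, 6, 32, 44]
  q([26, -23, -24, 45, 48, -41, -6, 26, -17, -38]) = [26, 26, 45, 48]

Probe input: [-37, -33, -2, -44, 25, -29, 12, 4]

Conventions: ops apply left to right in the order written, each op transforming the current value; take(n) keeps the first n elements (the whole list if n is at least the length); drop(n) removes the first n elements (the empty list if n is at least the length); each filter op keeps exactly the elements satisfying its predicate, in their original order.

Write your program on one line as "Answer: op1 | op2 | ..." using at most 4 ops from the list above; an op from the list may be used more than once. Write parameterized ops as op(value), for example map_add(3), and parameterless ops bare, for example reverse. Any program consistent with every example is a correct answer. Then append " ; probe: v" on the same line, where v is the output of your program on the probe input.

sort_desc | take(4) | sort_asc ; probe: [-2, 4, 12, 25]

Check, running the answer program on each example:
  [-12, -36, -17] -> [-12, -17, -36] -> [-12, -17, -36] -> [-36, -17, -12]
  [-13, 20, 19] -> [20, 19, -13] -> [20, 19, -13] -> [-13, 19, 20]
  [-7, 32, 44, 6] -> [44, 32, 6, -7] -> [44, 32, 6, -7] -> [-7, 6, 32, 44]
  [26, -23, -24, 45, 48, -41, -6, 26, -17, -38] -> [48, 45, 26, 26, -6, -17, -23, -24, -38, -41] -> [48, 45, 26, 26] -> [26, 26, 45, 48]
  probe: [-37, -33, -2, -44, 25, -29, 12, 4] -> [25, 12, 4, -2, -29, -33, -37, -44] -> [25, 12, 4, -2] -> [-2, 4, 12, 25]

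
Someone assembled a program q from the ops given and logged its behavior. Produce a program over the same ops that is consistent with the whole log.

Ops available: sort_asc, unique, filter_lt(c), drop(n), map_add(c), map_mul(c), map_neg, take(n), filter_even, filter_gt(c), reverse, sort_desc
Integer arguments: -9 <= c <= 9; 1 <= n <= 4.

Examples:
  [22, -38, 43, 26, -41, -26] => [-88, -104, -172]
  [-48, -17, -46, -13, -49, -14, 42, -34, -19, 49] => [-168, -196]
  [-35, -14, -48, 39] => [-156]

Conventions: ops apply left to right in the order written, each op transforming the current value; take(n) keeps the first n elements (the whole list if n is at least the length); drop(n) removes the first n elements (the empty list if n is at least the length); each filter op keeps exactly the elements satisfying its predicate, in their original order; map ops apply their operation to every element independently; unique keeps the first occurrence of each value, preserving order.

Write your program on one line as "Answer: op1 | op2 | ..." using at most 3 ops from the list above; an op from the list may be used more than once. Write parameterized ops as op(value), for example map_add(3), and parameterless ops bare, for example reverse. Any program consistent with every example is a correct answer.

map_mul(-4) | sort_desc | filter_lt(0)

Check, running the answer program on each example:
  [22, -38, 43, 26, -41, -26] -> [-88, 152, -172, -104, 164, 104] -> [164, 152, 104, -88, -104, -172] -> [-88, -104, -172]
  [-48, -17, -46, -13, -49, -14, 42, -34, -19, 49] -> [192, 68, 184, 52, 196, 56, -168, 136, 76, -196] -> [196, 192, 184, 136, 76, 68, 56, 52, -168, -196] -> [-168, -196]
  [-35, -14, -48, 39] -> [140, 56, 192, -156] -> [192, 140, 56, -156] -> [-156]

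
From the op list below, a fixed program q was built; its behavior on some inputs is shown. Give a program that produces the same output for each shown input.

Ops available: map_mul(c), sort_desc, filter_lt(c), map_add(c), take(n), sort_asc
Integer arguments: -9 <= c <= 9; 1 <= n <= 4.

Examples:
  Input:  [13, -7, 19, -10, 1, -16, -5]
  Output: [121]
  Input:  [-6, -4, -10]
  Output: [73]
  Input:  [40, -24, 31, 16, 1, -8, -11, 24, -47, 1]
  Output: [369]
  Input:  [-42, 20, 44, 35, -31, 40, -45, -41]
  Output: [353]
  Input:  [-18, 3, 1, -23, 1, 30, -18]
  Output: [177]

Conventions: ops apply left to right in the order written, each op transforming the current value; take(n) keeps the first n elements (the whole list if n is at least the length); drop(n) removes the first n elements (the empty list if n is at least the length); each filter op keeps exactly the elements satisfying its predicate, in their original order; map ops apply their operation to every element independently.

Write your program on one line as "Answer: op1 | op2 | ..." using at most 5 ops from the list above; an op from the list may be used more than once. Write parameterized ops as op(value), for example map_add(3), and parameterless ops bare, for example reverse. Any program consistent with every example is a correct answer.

sort_asc | map_mul(-8) | map_add(-7) | take(1)

Check, running the answer program on each example:
  [13, -7, 19, -10, 1, -16, -5] -> [-16, -10, -7, -5, 1, 13, 19] -> [128, 80, 56, 40, -8, -104, -152] -> [121, 73, 49, 33, -15, -111, -159] -> [121]
  [-6, -4, -10] -> [-10, -6, -4] -> [80, 48, 32] -> [73, 41, 25] -> [73]
  [40, -24, 31, 16, 1, -8, -11, 24, -47, 1] -> [-47, -24, -11, -8, 1, 1, 16, 24, 31, 40] -> [376, 192, 88, 64, -8, -8, -128, -192, -248, -320] -> [369, 185, 81, 57, -15, -15, -135, -199, -255, -327] -> [369]
  [-42, 20, 44, 35, -31, 40, -45, -41] -> [-45, -42, -41, -31, 20, 35, 40, 44] -> [360, 336, 328, 248, -160, -280, -320, -352] -> [353, 329, 321, 241, -167, -287, -327, -359] -> [353]
  [-18, 3, 1, -23, 1, 30, -18] -> [-23, -18, -18, 1, 1, 3, 30] -> [184, 144, 144, -8, -8, -24, -240] -> [177, 137, 137, -15, -15, -31, -247] -> [177]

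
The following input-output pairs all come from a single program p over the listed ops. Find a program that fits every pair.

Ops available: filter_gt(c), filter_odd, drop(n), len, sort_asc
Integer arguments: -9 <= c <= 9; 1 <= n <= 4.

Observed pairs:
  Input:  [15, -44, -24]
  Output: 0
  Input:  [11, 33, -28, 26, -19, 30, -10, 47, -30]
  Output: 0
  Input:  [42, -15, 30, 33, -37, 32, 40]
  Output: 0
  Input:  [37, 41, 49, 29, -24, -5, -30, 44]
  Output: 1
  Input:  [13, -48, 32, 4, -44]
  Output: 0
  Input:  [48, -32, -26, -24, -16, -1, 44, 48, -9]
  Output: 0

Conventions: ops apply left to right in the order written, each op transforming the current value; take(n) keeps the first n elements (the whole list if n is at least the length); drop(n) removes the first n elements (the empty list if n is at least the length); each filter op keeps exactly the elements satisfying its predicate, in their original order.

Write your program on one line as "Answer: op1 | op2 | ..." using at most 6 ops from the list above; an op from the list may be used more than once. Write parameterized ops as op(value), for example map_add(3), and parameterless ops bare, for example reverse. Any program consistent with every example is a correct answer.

filter_odd | drop(2) | sort_asc | drop(2) | len

Check, running the answer program on each example:
  [15, -44, -24] -> [15] -> [] -> [] -> [] -> 0
  [11, 33, -28, 26, -19, 30, -10, 47, -30] -> [11, 33, -19, 47] -> [-19, 47] -> [-19, 47] -> [] -> 0
  [42, -15, 30, 33, -37, 32, 40] -> [-15, 33, -37] -> [-37] -> [-37] -> [] -> 0
  [37, 41, 49, 29, -24, -5, -30, 44] -> [37, 41, 49, 29, -5] -> [49, 29, -5] -> [-5, 29, 49] -> [49] -> 1
  [13, -48, 32, 4, -44] -> [13] -> [] -> [] -> [] -> 0
  [48, -32, -26, -24, -16, -1, 44, 48, -9] -> [-1, -9] -> [] -> [] -> [] -> 0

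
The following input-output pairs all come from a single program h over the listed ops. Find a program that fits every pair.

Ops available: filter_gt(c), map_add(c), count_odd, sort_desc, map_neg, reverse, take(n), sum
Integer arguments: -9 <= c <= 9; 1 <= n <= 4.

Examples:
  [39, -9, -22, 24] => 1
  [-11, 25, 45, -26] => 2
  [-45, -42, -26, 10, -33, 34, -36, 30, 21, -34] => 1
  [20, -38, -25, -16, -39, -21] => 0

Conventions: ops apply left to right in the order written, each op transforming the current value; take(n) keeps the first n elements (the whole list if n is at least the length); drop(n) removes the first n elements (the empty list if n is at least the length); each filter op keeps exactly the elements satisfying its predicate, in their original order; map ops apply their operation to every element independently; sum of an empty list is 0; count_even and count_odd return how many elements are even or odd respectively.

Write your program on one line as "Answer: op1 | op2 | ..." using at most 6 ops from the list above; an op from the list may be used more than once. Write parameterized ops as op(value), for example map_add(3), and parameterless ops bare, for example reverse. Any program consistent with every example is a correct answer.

filter_gt(3) | sort_desc | map_add(8) | map_neg | count_odd

Check, running the answer program on each example:
  [39, -9, -22, 24] -> [39, 24] -> [39, 24] -> [47, 32] -> [-47, -32] -> 1
  [-11, 25, 45, -26] -> [25, 45] -> [45, 25] -> [53, 33] -> [-53, -33] -> 2
  [-45, -42, -26, 10, -33, 34, -36, 30, 21, -34] -> [10, 34, 30, 21] -> [34, 30, 21, 10] -> [42, 38, 29, 18] -> [-42, -38, -29, -18] -> 1
  [20, -38, -25, -16, -39, -21] -> [20] -> [20] -> [28] -> [-28] -> 0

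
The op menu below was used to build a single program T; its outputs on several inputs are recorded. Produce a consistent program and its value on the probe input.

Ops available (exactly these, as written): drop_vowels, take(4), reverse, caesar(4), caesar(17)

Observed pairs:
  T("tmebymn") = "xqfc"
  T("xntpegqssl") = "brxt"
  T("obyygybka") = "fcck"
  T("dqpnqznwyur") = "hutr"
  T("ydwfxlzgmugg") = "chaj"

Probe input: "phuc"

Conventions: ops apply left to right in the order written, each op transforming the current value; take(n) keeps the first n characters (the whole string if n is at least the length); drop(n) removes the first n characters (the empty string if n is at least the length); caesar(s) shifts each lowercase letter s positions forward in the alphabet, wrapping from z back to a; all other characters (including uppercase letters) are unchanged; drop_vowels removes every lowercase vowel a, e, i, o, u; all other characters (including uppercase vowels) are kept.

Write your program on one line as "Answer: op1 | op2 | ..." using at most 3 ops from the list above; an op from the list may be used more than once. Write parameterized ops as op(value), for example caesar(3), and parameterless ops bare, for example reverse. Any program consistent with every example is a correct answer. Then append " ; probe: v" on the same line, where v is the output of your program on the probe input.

drop_vowels | take(4) | caesar(4) ; probe: "tlg"

Check, running the answer program on each example:
  "tmebymn" -> "tmbymn" -> "tmby" -> "xqfc"
  "xntpegqssl" -> "xntpgqssl" -> "xntp" -> "brxt"
  "obyygybka" -> "byygybk" -> "byyg" -> "fcck"
  "dqpnqznwyur" -> "dqpnqznwyr" -> "dqpn" -> "hutr"
  "ydwfxlzgmugg" -> "ydwfxlzgmgg" -> "ydwf" -> "chaj"
  probe: "phuc" -> "phc" -> "phc" -> "tlg"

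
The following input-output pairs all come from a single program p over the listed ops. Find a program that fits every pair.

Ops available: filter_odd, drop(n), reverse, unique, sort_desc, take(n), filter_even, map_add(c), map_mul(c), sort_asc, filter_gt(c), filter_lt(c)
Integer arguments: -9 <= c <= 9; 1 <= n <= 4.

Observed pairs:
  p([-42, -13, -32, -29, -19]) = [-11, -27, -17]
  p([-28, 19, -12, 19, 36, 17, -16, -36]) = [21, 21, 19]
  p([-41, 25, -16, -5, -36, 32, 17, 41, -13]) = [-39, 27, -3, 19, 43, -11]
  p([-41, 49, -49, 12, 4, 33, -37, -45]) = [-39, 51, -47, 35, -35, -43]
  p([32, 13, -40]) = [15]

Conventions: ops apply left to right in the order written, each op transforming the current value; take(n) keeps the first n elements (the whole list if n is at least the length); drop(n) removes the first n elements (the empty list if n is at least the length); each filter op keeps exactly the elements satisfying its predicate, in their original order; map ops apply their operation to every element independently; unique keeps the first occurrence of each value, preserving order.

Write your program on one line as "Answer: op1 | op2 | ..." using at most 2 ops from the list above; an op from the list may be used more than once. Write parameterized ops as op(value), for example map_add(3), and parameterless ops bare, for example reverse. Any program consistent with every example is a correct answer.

map_add(2) | filter_odd

Check, running the answer program on each example:
  [-42, -13, -32, -29, -19] -> [-40, -11, -30, -27, -17] -> [-11, -27, -17]
  [-28, 19, -12, 19, 36, 17, -16, -36] -> [-26, 21, -10, 21, 38, 19, -14, -34] -> [21, 21, 19]
  [-41, 25, -16, -5, -36, 32, 17, 41, -13] -> [-39, 27, -14, -3, -34, 34, 19, 43, -11] -> [-39, 27, -3, 19, 43, -11]
  [-41, 49, -49, 12, 4, 33, -37, -45] -> [-39, 51, -47, 14, 6, 35, -35, -43] -> [-39, 51, -47, 35, -35, -43]
  [32, 13, -40] -> [34, 15, -38] -> [15]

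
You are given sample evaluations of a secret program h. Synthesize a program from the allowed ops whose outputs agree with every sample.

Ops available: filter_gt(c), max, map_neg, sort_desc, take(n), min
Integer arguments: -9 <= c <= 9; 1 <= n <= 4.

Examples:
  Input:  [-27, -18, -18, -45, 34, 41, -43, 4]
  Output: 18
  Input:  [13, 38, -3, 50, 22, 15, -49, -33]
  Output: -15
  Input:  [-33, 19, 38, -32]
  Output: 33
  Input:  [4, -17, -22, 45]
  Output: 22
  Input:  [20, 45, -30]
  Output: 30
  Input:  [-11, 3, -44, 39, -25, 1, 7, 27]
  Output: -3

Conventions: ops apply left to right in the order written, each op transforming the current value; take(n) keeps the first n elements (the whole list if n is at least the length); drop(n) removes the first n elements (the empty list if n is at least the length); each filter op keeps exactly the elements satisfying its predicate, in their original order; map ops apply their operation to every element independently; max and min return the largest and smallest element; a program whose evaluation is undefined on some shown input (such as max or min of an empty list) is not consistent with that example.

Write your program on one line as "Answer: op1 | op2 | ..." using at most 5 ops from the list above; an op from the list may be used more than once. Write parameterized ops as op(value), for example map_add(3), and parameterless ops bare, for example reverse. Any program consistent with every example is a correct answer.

sort_desc | take(4) | map_neg | max

Check, running the answer program on each example:
  [-27, -18, -18, -45, 34, 41, -43, 4] -> [41, 34, 4, -18, -18, -27, -43, -45] -> [41, 34, 4, -18] -> [-41, -34, -4, 18] -> 18
  [13, 38, -3, 50, 22, 15, -49, -33] -> [50, 38, 22, 15, 13, -3, -33, -49] -> [50, 38, 22, 15] -> [-50, -38, -22, -15] -> -15
  [-33, 19, 38, -32] -> [38, 19, -32, -33] -> [38, 19, -32, -33] -> [-38, -19, 32, 33] -> 33
  [4, -17, -22, 45] -> [45, 4, -17, -22] -> [45, 4, -17, -22] -> [-45, -4, 17, 22] -> 22
  [20, 45, -30] -> [45, 20, -30] -> [45, 20, -30] -> [-45, -20, 30] -> 30
  [-11, 3, -44, 39, -25, 1, 7, 27] -> [39, 27, 7, 3, 1, -11, -25, -44] -> [39, 27, 7, 3] -> [-39, -27, -7, -3] -> -3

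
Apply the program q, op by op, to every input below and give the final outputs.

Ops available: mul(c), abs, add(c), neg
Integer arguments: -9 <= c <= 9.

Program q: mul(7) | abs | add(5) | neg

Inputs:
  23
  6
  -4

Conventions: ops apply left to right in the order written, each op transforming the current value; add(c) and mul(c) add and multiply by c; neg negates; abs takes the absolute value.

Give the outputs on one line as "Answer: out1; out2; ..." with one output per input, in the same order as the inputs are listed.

-166; -47; -33

Execution, op by op:
  23 -> 161 -> 161 -> 166 -> -166
  6 -> 42 -> 42 -> 47 -> -47
  -4 -> -28 -> 28 -> 33 -> -33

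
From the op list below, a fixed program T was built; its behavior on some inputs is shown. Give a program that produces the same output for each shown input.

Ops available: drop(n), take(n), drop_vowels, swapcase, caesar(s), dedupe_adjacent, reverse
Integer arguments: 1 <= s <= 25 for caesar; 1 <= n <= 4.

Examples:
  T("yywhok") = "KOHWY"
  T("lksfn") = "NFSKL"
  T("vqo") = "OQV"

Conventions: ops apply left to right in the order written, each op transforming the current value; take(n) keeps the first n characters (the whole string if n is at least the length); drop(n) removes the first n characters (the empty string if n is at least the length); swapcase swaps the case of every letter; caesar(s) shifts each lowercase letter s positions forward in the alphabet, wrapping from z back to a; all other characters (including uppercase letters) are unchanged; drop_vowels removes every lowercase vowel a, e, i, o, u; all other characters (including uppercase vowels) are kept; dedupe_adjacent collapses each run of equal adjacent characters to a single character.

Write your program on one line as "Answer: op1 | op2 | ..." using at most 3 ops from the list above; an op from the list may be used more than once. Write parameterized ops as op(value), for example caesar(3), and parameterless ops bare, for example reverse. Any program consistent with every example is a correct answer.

swapcase | reverse | dedupe_adjacent

Check, running the answer program on each example:
  "yywhok" -> "YYWHOK" -> "KOHWYY" -> "KOHWY"
  "lksfn" -> "LKSFN" -> "NFSKL" -> "NFSKL"
  "vqo" -> "VQO" -> "OQV" -> "OQV"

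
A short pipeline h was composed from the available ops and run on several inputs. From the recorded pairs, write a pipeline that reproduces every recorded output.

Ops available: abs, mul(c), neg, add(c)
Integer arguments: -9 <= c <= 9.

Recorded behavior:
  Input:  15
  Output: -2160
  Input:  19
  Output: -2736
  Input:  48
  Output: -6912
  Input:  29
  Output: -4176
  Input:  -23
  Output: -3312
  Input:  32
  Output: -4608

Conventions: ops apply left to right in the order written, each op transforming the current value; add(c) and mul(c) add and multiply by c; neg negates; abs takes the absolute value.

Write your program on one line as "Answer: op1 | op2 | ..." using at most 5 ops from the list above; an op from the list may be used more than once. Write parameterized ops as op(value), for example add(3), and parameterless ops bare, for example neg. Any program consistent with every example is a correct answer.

mul(-6) | mul(6) | abs | mul(-4)

Check, running the answer program on each example:
  15 -> -90 -> -540 -> 540 -> -2160
  19 -> -114 -> -684 -> 684 -> -2736
  48 -> -288 -> -1728 -> 1728 -> -6912
  29 -> -174 -> -1044 -> 1044 -> -4176
  -23 -> 138 -> 828 -> 828 -> -3312
  32 -> -192 -> -1152 -> 1152 -> -4608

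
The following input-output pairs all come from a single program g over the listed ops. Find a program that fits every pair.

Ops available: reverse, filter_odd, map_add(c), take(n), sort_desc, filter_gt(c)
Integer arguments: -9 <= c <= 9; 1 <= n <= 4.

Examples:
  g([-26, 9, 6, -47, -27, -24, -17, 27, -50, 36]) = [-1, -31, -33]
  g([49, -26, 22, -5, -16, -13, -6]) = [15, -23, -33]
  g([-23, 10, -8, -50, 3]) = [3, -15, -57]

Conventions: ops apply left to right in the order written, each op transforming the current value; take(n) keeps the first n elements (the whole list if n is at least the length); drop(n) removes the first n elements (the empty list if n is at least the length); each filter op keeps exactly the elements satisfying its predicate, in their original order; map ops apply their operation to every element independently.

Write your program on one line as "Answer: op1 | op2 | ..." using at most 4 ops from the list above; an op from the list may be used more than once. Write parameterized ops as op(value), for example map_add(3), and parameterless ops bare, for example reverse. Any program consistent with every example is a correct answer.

map_add(-7) | filter_odd | take(3) | sort_desc

Check, running the answer program on each example:
  [-26, 9, 6, -47, -27, -24, -17, 27, -50, 36] -> [-33, 2, -1, -54, -34, -31, -24, 20, -57, 29] -> [-33, -1, -31, -57, 29] -> [-33, -1, -31] -> [-1, -31, -33]
  [49, -26, 22, -5, -16, -13, -6] -> [42, -33, 15, -12, -23, -20, -13] -> [-33, 15, -23, -13] -> [-33, 15, -23] -> [15, -23, -33]
  [-23, 10, -8, -50, 3] -> [-30, 3, -15, -57, -4] -> [3, -15, -57] -> [3, -15, -57] -> [3, -15, -57]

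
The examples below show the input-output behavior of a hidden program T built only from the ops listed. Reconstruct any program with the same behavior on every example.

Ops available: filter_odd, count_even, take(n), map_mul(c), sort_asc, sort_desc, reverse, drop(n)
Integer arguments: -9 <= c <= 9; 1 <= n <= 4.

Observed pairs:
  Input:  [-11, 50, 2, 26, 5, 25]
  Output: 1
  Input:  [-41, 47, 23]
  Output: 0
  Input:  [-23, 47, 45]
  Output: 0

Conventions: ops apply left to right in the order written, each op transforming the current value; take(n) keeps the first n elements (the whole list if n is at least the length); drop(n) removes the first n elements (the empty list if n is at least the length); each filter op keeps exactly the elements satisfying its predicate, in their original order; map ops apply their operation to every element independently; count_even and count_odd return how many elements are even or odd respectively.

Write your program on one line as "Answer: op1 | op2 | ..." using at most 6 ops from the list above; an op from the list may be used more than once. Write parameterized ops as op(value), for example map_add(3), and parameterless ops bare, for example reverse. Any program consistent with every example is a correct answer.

drop(3) | sort_asc | reverse | take(1) | count_even

Check, running the answer program on each example:
  [-11, 50, 2, 26, 5, 25] -> [26, 5, 25] -> [5, 25, 26] -> [26, 25, 5] -> [26] -> 1
  [-41, 47, 23] -> [] -> [] -> [] -> [] -> 0
  [-23, 47, 45] -> [] -> [] -> [] -> [] -> 0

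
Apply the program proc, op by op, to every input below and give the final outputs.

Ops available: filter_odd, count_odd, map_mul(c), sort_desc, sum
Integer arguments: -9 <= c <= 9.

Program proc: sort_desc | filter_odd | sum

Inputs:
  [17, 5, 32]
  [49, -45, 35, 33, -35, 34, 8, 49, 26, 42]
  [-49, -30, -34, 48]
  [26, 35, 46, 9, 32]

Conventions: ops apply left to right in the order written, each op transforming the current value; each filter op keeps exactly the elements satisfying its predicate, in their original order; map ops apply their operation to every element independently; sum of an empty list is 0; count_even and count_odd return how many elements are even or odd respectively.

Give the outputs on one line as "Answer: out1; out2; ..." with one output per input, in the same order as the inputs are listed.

22; 86; -49; 44

Execution, op by op:
  [17, 5, 32] -> [32, 17, 5] -> [17, 5] -> 22
  [49, -45, 35, 33, -35, 34, 8, 49, 26, 42] -> [49, 49, 42, 35, 34, 33, 26, 8, -35, -45] -> [49, 49, 35, 33, -35, -45] -> 86
  [-49, -30, -34, 48] -> [48, -30, -34, -49] -> [-49] -> -49
  [26, 35, 46, 9, 32] -> [46, 35, 32, 26, 9] -> [35, 9] -> 44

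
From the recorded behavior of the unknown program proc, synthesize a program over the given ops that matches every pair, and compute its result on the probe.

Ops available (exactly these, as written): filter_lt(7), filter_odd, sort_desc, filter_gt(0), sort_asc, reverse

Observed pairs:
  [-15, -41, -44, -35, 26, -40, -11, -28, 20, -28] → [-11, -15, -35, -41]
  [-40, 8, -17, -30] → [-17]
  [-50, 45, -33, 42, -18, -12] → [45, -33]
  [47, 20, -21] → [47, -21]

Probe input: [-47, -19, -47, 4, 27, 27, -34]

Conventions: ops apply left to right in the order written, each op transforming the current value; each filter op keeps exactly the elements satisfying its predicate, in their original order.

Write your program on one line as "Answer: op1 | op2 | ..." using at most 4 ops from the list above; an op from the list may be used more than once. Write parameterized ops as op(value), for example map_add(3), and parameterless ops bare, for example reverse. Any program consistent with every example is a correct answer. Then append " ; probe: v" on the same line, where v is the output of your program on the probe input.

sort_asc | sort_desc | filter_odd ; probe: [27, 27, -19, -47, -47]

Check, running the answer program on each example:
  [-15, -41, -44, -35, 26, -40, -11, -28, 20, -28] -> [-44, -41, -40, -35, -28, -28, -15, -11, 20, 26] -> [26, 20, -11, -15, -28, -28, -35, -40, -41, -44] -> [-11, -15, -35, -41]
  [-40, 8, -17, -30] -> [-40, -30, -17, 8] -> [8, -17, -30, -40] -> [-17]
  [-50, 45, -33, 42, -18, -12] -> [-50, -33, -18, -12, 42, 45] -> [45, 42, -12, -18, -33, -50] -> [45, -33]
  [47, 20, -21] -> [-21, 20, 47] -> [47, 20, -21] -> [47, -21]
  probe: [-47, -19, -47, 4, 27, 27, -34] -> [-47, -47, -34, -19, 4, 27, 27] -> [27, 27, 4, -19, -34, -47, -47] -> [27, 27, -19, -47, -47]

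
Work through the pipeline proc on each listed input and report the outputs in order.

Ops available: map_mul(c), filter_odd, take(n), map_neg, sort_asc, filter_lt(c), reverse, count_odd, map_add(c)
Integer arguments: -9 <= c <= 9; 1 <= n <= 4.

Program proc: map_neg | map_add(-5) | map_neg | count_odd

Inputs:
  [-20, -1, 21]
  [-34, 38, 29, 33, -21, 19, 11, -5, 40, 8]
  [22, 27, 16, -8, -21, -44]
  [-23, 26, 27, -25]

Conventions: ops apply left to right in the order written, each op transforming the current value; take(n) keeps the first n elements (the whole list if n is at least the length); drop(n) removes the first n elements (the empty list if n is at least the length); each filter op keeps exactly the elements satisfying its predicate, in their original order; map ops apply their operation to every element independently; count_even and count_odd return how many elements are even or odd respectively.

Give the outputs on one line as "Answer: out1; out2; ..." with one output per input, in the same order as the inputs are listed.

Execution, op by op:
  [-20, -1, 21] -> [20, 1, -21] -> [15, -4, -26] -> [-15, 4, 26] -> 1
  [-34, 38, 29, 33, -21, 19, 11, -5, 40, 8] -> [34, -38, -29, -33, 21, -19, -11, 5, -40, -8] -> [29, -43, -34, -38, 16, -24, -16, 0, -45, -13] -> [-29, 43, 34, 38, -16, 24, 16, 0, 45, 13] -> 4
  [22, 27, 16, -8, -21, -44] -> [-22, -27, -16, 8, 21, 44] -> [-27, -32, -21, 3, 16, 39] -> [27, 32, 21, -3, -16, -39] -> 4
  [-23, 26, 27, -25] -> [23, -26, -27, 25] -> [18, -31, -32, 20] -> [-18, 31, 32, -20] -> 1

1; 4; 4; 1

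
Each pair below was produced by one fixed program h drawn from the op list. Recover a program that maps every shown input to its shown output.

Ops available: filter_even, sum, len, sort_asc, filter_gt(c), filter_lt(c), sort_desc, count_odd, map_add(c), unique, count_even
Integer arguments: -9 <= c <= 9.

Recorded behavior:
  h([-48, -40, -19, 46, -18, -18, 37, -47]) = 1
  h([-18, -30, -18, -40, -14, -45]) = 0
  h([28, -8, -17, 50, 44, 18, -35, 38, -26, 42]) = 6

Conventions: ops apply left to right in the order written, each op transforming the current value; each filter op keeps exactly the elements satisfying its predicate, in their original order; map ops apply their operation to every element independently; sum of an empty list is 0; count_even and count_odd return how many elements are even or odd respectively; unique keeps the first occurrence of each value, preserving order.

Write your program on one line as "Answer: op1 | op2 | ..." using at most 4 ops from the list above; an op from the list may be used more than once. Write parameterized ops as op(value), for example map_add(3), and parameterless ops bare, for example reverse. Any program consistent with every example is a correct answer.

map_add(5) | filter_gt(2) | sort_asc | count_odd

Check, running the answer program on each example:
  [-48, -40, -19, 46, -18, -18, 37, -47] -> [-43, -35, -14, 51, -13, -13, 42, -42] -> [51, 42] -> [42, 51] -> 1
  [-18, -30, -18, -40, -14, -45] -> [-13, -25, -13, -35, -9, -40] -> [] -> [] -> 0
  [28, -8, -17, 50, 44, 18, -35, 38, -26, 42] -> [33, -3, -12, 55, 49, 23, -30, 43, -21, 47] -> [33, 55, 49, 23, 43, 47] -> [23, 33, 43, 47, 49, 55] -> 6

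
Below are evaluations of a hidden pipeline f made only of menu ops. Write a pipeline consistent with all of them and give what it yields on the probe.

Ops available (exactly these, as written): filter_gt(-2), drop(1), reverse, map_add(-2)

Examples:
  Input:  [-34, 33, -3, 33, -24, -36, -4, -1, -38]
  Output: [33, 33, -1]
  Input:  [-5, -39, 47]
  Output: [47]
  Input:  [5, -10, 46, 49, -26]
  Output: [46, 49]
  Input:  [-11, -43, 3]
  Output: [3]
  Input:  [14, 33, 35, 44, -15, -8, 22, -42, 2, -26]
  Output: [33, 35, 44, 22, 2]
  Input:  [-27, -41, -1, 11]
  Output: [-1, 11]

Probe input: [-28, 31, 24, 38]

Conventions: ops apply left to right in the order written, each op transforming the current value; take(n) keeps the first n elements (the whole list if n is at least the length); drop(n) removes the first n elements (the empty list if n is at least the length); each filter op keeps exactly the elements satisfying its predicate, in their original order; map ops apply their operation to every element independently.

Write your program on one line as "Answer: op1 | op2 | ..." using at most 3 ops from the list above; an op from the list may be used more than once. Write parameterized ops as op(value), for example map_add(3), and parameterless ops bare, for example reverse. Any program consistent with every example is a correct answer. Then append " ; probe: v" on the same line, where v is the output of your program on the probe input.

drop(1) | filter_gt(-2) ; probe: [31, 24, 38]

Check, running the answer program on each example:
  [-34, 33, -3, 33, -24, -36, -4, -1, -38] -> [33, -3, 33, -24, -36, -4, -1, -38] -> [33, 33, -1]
  [-5, -39, 47] -> [-39, 47] -> [47]
  [5, -10, 46, 49, -26] -> [-10, 46, 49, -26] -> [46, 49]
  [-11, -43, 3] -> [-43, 3] -> [3]
  [14, 33, 35, 44, -15, -8, 22, -42, 2, -26] -> [33, 35, 44, -15, -8, 22, -42, 2, -26] -> [33, 35, 44, 22, 2]
  [-27, -41, -1, 11] -> [-41, -1, 11] -> [-1, 11]
  probe: [-28, 31, 24, 38] -> [31, 24, 38] -> [31, 24, 38]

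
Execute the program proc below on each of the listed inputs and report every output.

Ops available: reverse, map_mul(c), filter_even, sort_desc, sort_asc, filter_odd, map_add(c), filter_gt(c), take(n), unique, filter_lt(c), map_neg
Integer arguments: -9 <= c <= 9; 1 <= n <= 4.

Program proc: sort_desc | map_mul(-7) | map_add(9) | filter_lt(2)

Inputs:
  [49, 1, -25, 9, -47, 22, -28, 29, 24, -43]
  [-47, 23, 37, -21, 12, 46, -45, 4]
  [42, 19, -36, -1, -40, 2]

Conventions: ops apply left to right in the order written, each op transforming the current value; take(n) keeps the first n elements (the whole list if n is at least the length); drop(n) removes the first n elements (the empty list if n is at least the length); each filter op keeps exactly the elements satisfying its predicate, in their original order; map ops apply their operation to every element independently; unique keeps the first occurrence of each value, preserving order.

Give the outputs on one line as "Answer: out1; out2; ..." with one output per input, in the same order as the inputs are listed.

Execution, op by op:
  [49, 1, -25, 9, -47, 22, -28, 29, 24, -43] -> [49, 29, 24, 22, 9, 1, -25, -28, -43, -47] -> [-343, -203, -168, -154, -63, -7, 175, 196, 301, 329] -> [-334, -194, -159, -145, -54, 2, 184, 205, 310, 338] -> [-334, -194, -159, -145, -54]
  [-47, 23, 37, -21, 12, 46, -45, 4] -> [46, 37, 23, 12, 4, -21, -45, -47] -> [-322, -259, -161, -84, -28, 147, 315, 329] -> [-313, -250, -152, -75, -19, 156, 324, 338] -> [-313, -250, -152, -75, -19]
  [42, 19, -36, -1, -40, 2] -> [42, 19, 2, -1, -36, -40] -> [-294, -133, -14, 7, 252, 280] -> [-285, -124, -5, 16, 261, 289] -> [-285, -124, -5]

[-334, -194, -159, -145, -54]; [-313, -250, -152, -75, -19]; [-285, -124, -5]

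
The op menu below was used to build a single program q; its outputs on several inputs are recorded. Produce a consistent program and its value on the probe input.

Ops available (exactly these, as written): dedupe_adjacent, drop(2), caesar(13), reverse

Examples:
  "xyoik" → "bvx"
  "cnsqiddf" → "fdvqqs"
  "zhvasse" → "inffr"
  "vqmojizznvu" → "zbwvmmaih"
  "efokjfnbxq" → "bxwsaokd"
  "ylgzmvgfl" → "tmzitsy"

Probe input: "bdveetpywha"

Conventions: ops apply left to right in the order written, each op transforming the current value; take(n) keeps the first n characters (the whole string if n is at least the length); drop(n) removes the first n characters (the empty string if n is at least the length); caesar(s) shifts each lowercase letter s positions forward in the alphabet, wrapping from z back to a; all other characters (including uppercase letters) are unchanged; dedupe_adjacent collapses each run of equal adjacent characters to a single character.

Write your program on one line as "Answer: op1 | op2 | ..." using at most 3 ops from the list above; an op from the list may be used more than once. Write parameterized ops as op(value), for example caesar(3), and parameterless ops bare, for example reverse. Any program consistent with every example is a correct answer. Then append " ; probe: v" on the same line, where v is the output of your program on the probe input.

caesar(13) | drop(2) ; probe: "irrgcljun"

Check, running the answer program on each example:
  "xyoik" -> "klbvx" -> "bvx"
  "cnsqiddf" -> "pafdvqqs" -> "fdvqqs"
  "zhvasse" -> "muinffr" -> "inffr"
  "vqmojizznvu" -> "idzbwvmmaih" -> "zbwvmmaih"
  "efokjfnbxq" -> "rsbxwsaokd" -> "bxwsaokd"
  "ylgzmvgfl" -> "lytmzitsy" -> "tmzitsy"
  probe: "bdveetpywha" -> "oqirrgcljun" -> "irrgcljun"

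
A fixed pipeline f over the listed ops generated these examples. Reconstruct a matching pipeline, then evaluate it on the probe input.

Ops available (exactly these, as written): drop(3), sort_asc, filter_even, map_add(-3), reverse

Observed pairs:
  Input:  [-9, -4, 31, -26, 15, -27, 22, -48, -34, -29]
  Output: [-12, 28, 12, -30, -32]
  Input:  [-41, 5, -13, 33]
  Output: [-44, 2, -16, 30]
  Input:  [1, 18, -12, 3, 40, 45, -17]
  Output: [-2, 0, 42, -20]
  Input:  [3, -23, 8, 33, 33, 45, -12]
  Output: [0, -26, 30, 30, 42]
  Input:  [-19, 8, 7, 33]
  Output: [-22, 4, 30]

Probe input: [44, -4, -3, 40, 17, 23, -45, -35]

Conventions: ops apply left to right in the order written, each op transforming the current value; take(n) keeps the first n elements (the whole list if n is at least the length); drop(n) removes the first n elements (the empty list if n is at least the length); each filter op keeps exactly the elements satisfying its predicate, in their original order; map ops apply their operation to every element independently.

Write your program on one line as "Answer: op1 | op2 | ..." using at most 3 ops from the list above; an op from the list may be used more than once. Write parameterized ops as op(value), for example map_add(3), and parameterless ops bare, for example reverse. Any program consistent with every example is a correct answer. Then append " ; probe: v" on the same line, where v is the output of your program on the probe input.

map_add(-3) | filter_even ; probe: [-6, 14, 20, -48, -38]

Check, running the answer program on each example:
  [-9, -4, 31, -26, 15, -27, 22, -48, -34, -29] -> [-12, -7, 28, -29, 12, -30, 19, -51, -37, -32] -> [-12, 28, 12, -30, -32]
  [-41, 5, -13, 33] -> [-44, 2, -16, 30] -> [-44, 2, -16, 30]
  [1, 18, -12, 3, 40, 45, -17] -> [-2, 15, -15, 0, 37, 42, -20] -> [-2, 0, 42, -20]
  [3, -23, 8, 33, 33, 45, -12] -> [0, -26, 5, 30, 30, 42, -15] -> [0, -26, 30, 30, 42]
  [-19, 8, 7, 33] -> [-22, 5, 4, 30] -> [-22, 4, 30]
  probe: [44, -4, -3, 40, 17, 23, -45, -35] -> [41, -7, -6, 37, 14, 20, -48, -38] -> [-6, 14, 20, -48, -38]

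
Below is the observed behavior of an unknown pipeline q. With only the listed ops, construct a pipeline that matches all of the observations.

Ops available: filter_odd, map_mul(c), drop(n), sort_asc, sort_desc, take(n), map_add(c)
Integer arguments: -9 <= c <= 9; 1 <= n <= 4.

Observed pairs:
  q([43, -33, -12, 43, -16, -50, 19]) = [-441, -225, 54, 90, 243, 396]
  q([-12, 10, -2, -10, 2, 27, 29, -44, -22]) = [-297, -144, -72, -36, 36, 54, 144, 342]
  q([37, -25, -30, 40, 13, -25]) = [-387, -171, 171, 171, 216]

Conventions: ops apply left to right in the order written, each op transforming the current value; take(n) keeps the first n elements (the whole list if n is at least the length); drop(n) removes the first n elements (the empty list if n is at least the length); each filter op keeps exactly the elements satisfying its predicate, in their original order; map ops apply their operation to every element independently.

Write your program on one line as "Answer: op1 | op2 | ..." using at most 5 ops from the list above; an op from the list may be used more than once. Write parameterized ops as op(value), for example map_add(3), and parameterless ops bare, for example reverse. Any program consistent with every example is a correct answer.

sort_desc | map_add(6) | map_mul(-9) | drop(1)

Check, running the answer program on each example:
  [43, -33, -12, 43, -16, -50, 19] -> [43, 43, 19, -12, -16, -33, -50] -> [49, 49, 25, -6, -10, -27, -44] -> [-441, -441, -225, 54, 90, 243, 396] -> [-441, -225, 54, 90, 243, 396]
  [-12, 10, -2, -10, 2, 27, 29, -44, -22] -> [29, 27, 10, 2, -2, -10, -12, -22, -44] -> [35, 33, 16, 8, 4, -4, -6, -16, -38] -> [-315, -297, -144, -72, -36, 36, 54, 144, 342] -> [-297, -144, -72, -36, 36, 54, 144, 342]
  [37, -25, -30, 40, 13, -25] -> [40, 37, 13, -25, -25, -30] -> [46, 43, 19, -19, -19, -24] -> [-414, -387, -171, 171, 171, 216] -> [-387, -171, 171, 171, 216]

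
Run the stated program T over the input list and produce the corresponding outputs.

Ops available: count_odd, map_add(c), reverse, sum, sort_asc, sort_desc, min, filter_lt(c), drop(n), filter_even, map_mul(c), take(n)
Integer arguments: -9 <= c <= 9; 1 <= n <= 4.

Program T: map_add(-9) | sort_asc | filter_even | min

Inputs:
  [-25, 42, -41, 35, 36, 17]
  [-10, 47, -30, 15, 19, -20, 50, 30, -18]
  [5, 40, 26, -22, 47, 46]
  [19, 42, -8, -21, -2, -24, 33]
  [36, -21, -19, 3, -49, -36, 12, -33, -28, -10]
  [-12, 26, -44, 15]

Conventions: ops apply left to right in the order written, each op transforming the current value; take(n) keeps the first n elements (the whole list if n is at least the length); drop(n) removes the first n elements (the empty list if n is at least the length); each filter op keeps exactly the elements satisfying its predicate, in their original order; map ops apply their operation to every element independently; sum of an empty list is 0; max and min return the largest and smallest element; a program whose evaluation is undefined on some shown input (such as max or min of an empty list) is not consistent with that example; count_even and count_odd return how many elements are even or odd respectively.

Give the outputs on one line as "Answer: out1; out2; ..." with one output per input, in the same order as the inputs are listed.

-50; 6; -4; -30; -58; 6

Execution, op by op:
  [-25, 42, -41, 35, 36, 17] -> [-34, 33, -50, 26, 27, 8] -> [-50, -34, 8, 26, 27, 33] -> [-50, -34, 8, 26] -> -50
  [-10, 47, -30, 15, 19, -20, 50, 30, -18] -> [-19, 38, -39, 6, 10, -29, 41, 21, -27] -> [-39, -29, -27, -19, 6, 10, 21, 38, 41] -> [6, 10, 38] -> 6
  [5, 40, 26, -22, 47, 46] -> [-4, 31, 17, -31, 38, 37] -> [-31, -4, 17, 31, 37, 38] -> [-4, 38] -> -4
  [19, 42, -8, -21, -2, -24, 33] -> [10, 33, -17, -30, -11, -33, 24] -> [-33, -30, -17, -11, 10, 24, 33] -> [-30, 10, 24] -> -30
  [36, -21, -19, 3, -49, -36, 12, -33, -28, -10] -> [27, -30, -28, -6, -58, -45, 3, -42, -37, -19] -> [-58, -45, -42, -37, -30, -28, -19, -6, 3, 27] -> [-58, -42, -30, -28, -6] -> -58
  [-12, 26, -44, 15] -> [-21, 17, -53, 6] -> [-53, -21, 6, 17] -> [6] -> 6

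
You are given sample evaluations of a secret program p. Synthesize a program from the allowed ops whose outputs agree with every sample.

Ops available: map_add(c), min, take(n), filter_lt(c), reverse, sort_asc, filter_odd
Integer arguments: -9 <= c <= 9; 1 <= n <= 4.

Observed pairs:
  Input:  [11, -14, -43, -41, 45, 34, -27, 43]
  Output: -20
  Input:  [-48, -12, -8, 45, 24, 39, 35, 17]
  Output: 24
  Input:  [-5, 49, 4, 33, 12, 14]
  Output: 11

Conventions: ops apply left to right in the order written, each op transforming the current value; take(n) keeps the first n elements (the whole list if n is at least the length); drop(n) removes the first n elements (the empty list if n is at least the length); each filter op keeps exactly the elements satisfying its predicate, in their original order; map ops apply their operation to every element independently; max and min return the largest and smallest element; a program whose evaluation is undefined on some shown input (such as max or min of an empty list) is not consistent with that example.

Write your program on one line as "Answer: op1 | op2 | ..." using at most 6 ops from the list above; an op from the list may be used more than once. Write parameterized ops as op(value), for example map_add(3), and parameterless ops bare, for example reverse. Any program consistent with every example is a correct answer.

reverse | take(4) | sort_asc | map_add(7) | reverse | min

Check, running the answer program on each example:
  [11, -14, -43, -41, 45, 34, -27, 43] -> [43, -27, 34, 45, -41, -43, -14, 11] -> [43, -27, 34, 45] -> [-27, 34, 43, 45] -> [-20, 41, 50, 52] -> [52, 50, 41, -20] -> -20
  [-48, -12, -8, 45, 24, 39, 35, 17] -> [17, 35, 39, 24, 45, -8, -12, -48] -> [17, 35, 39, 24] -> [17, 24, 35, 39] -> [24, 31, 42, 46] -> [46, 42, 31, 24] -> 24
  [-5, 49, 4, 33, 12, 14] -> [14, 12, 33, 4, 49, -5] -> [14, 12, 33, 4] -> [4, 12, 14, 33] -> [11, 19, 21, 40] -> [40, 21, 19, 11] -> 11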